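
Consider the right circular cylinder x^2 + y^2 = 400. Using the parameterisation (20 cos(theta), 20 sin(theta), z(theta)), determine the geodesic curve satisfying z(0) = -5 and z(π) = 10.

Parameterise the cylinder of radius R = 20 as
    r(θ) = (20 cos θ, 20 sin θ, z(θ)).
The arc-length element is
    ds = sqrt(400 + (dz/dθ)^2) dθ,
so the Lagrangian is L = sqrt(400 + z'^2).
L depends on z' only, not on z or θ, so ∂L/∂z = 0 and
    ∂L/∂z' = z' / sqrt(400 + z'^2).
The Euler-Lagrange equation gives
    d/dθ( z' / sqrt(400 + z'^2) ) = 0,
so z' is constant. Integrating once:
    z(θ) = a θ + b,
a helix on the cylinder (a straight line when the cylinder is unrolled). The constants a, b are determined by the endpoint conditions.
With endpoint conditions z(0) = -5 and z(π) = 10: from z(0) = b we get b = -5, and a·π + -5 = 10 gives a = 15/π, so
    z(θ) = (15/π) θ − 5.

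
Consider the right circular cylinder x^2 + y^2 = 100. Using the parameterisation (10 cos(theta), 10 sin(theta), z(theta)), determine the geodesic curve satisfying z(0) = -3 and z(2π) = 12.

Parameterise the cylinder of radius R = 10 as
    r(θ) = (10 cos θ, 10 sin θ, z(θ)).
The arc-length element is
    ds = sqrt(100 + (dz/dθ)^2) dθ,
so the Lagrangian is L = sqrt(100 + z'^2).
L depends on z' only, not on z or θ, so ∂L/∂z = 0 and
    ∂L/∂z' = z' / sqrt(100 + z'^2).
The Euler-Lagrange equation gives
    d/dθ( z' / sqrt(100 + z'^2) ) = 0,
so z' is constant. Integrating once:
    z(θ) = a θ + b,
a helix on the cylinder (a straight line when the cylinder is unrolled). The constants a, b are determined by the endpoint conditions.
With endpoint conditions z(0) = -3 and z(2π) = 12: from z(0) = b we get b = -3, and a·2π + -3 = 12 gives a = 15/(2π), so
    z(θ) = (15/(2π)) θ − 3.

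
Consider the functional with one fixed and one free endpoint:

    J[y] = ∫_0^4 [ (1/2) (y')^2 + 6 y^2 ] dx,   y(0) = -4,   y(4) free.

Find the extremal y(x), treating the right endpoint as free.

The Lagrangian L = (1/2) (y')^2 + 6 y^2 gives
    ∂L/∂y = 12 y,   ∂L/∂y' = y'.
Euler-Lagrange: y'' − 12 y = 0.
With k = sqrt(12), the general solution is
    y(x) = A cosh(sqrt(12) x) + B sinh(sqrt(12) x).
Fixed left endpoint y(0) = -4 ⇒ A = -4.
The right endpoint x = 4 is free, so the natural (transversality) condition is ∂L/∂y' |_{x=4} = 0, i.e. y'(4) = 0.
Compute y'(x) = A k sinh(k x) + B k cosh(k x), so
    y'(4) = A k sinh(k·4) + B k cosh(k·4) = 0
    ⇒ B = −A tanh(k·4) = 4 tanh(sqrt(12)·4).
Therefore the extremal is
    y(x) = −4 cosh(sqrt(12) x) + 4 tanh(sqrt(12)·4) sinh(sqrt(12) x).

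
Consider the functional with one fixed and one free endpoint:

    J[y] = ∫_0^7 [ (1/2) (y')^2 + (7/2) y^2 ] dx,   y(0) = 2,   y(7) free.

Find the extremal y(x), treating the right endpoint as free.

The Lagrangian L = (1/2) (y')^2 + (7/2) y^2 gives
    ∂L/∂y = 7 y,   ∂L/∂y' = y'.
Euler-Lagrange: y'' − 7 y = 0.
With k = sqrt(7), the general solution is
    y(x) = A cosh(sqrt(7) x) + B sinh(sqrt(7) x).
Fixed left endpoint y(0) = 2 ⇒ A = 2.
The right endpoint x = 7 is free, so the natural (transversality) condition is ∂L/∂y' |_{x=7} = 0, i.e. y'(7) = 0.
Compute y'(x) = A k sinh(k x) + B k cosh(k x), so
    y'(7) = A k sinh(k·7) + B k cosh(k·7) = 0
    ⇒ B = −A tanh(k·7) = − 2 tanh(sqrt(7)·7).
Therefore the extremal is
    y(x) = 2 cosh(sqrt(7) x) − 2 tanh(sqrt(7)·7) sinh(sqrt(7) x).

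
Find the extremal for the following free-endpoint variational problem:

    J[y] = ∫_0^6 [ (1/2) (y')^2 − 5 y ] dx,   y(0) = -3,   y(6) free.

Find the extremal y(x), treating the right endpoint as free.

The Lagrangian L = (1/2) (y')^2 − 5 y gives
    ∂L/∂y = −5,   ∂L/∂y' = y'.
Euler-Lagrange: d/dx(y') − (−5) = 0, i.e. y'' + 5 = 0, so
    y(x) = −(5/2) x^2 + C1 x + C2.
Fixed left endpoint y(0) = -3 ⇒ C2 = -3.
The right endpoint x = 6 is free, so the natural (transversality) condition is ∂L/∂y' |_{x=6} = 0, i.e. y'(6) = 0.
Compute y'(x) = −5 x + C1, so y'(6) = −30 + C1 = 0 ⇒ C1 = 30.
Therefore the extremal is
    y(x) = −(5/2) x^2 + 30 x − 3.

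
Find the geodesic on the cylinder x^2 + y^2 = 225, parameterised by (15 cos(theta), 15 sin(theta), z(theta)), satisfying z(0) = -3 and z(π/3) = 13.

Parameterise the cylinder of radius R = 15 as
    r(θ) = (15 cos θ, 15 sin θ, z(θ)).
The arc-length element is
    ds = sqrt(225 + (dz/dθ)^2) dθ,
so the Lagrangian is L = sqrt(225 + z'^2).
L depends on z' only, not on z or θ, so ∂L/∂z = 0 and
    ∂L/∂z' = z' / sqrt(225 + z'^2).
The Euler-Lagrange equation gives
    d/dθ( z' / sqrt(225 + z'^2) ) = 0,
so z' is constant. Integrating once:
    z(θ) = a θ + b,
a helix on the cylinder (a straight line when the cylinder is unrolled). The constants a, b are determined by the endpoint conditions.
With endpoint conditions z(0) = -3 and z(π/3) = 13: from z(0) = b we get b = -3, and a·π/3 + -3 = 13 gives a = 48/π, so
    z(θ) = (48/π) θ − 3.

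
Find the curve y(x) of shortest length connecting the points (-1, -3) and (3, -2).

Arc-length functional: J[y] = ∫ sqrt(1 + (y')^2) dx.
Lagrangian L = sqrt(1 + (y')^2) has no explicit y dependence, so ∂L/∂y = 0 and the Euler-Lagrange equation gives
    d/dx( y' / sqrt(1 + (y')^2) ) = 0  ⇒  y' / sqrt(1 + (y')^2) = const.
Hence y' is constant, so y(x) is affine.
Fitting the endpoints (-1, -3) and (3, -2):
    slope m = ((-2) − (-3)) / (3 − (-1)) = 1/4,
    intercept c = (-3) − m·(-1) = -11/4.
Extremal: y(x) = (1/4) x - 11/4.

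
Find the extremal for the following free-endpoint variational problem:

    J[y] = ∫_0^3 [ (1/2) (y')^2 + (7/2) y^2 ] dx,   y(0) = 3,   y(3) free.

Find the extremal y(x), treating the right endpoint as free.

The Lagrangian L = (1/2) (y')^2 + (7/2) y^2 gives
    ∂L/∂y = 7 y,   ∂L/∂y' = y'.
Euler-Lagrange: y'' − 7 y = 0.
With k = sqrt(7), the general solution is
    y(x) = A cosh(sqrt(7) x) + B sinh(sqrt(7) x).
Fixed left endpoint y(0) = 3 ⇒ A = 3.
The right endpoint x = 3 is free, so the natural (transversality) condition is ∂L/∂y' |_{x=3} = 0, i.e. y'(3) = 0.
Compute y'(x) = A k sinh(k x) + B k cosh(k x), so
    y'(3) = A k sinh(k·3) + B k cosh(k·3) = 0
    ⇒ B = −A tanh(k·3) = − 3 tanh(sqrt(7)·3).
Therefore the extremal is
    y(x) = 3 cosh(sqrt(7) x) − 3 tanh(sqrt(7)·3) sinh(sqrt(7) x).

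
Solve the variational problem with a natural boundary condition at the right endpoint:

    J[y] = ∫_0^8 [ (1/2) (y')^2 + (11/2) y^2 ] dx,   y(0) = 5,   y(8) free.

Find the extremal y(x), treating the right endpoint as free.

The Lagrangian L = (1/2) (y')^2 + (11/2) y^2 gives
    ∂L/∂y = 11 y,   ∂L/∂y' = y'.
Euler-Lagrange: y'' − 11 y = 0.
With k = sqrt(11), the general solution is
    y(x) = A cosh(sqrt(11) x) + B sinh(sqrt(11) x).
Fixed left endpoint y(0) = 5 ⇒ A = 5.
The right endpoint x = 8 is free, so the natural (transversality) condition is ∂L/∂y' |_{x=8} = 0, i.e. y'(8) = 0.
Compute y'(x) = A k sinh(k x) + B k cosh(k x), so
    y'(8) = A k sinh(k·8) + B k cosh(k·8) = 0
    ⇒ B = −A tanh(k·8) = − 5 tanh(sqrt(11)·8).
Therefore the extremal is
    y(x) = 5 cosh(sqrt(11) x) − 5 tanh(sqrt(11)·8) sinh(sqrt(11) x).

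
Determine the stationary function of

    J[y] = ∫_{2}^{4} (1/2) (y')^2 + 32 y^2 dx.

The Lagrangian is L = (1/2) (y')^2 + 32 y^2.
Compute ∂L/∂y = 64y, ∂L/∂y' = y'.
The Euler-Lagrange equation d/dx(∂L/∂y') − ∂L/∂y = 0 reduces to
    y'' − 64 y = 0.
Its general solution is
    y(x) = A e^(8x) + B e^(−8x),
with A, B fixed by the endpoint conditions.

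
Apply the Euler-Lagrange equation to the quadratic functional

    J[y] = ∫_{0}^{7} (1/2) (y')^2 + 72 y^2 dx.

The Lagrangian is L = (1/2) (y')^2 + 72 y^2.
Compute ∂L/∂y = 144y, ∂L/∂y' = y'.
The Euler-Lagrange equation d/dx(∂L/∂y') − ∂L/∂y = 0 reduces to
    y'' − 144 y = 0.
Its general solution is
    y(x) = A e^(12x) + B e^(−12x),
with A, B fixed by the endpoint conditions.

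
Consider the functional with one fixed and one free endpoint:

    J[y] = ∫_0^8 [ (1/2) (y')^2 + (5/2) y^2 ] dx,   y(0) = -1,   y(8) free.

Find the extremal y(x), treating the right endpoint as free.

The Lagrangian L = (1/2) (y')^2 + (5/2) y^2 gives
    ∂L/∂y = 5 y,   ∂L/∂y' = y'.
Euler-Lagrange: y'' − 5 y = 0.
With k = sqrt(5), the general solution is
    y(x) = A cosh(sqrt(5) x) + B sinh(sqrt(5) x).
Fixed left endpoint y(0) = -1 ⇒ A = -1.
The right endpoint x = 8 is free, so the natural (transversality) condition is ∂L/∂y' |_{x=8} = 0, i.e. y'(8) = 0.
Compute y'(x) = A k sinh(k x) + B k cosh(k x), so
    y'(8) = A k sinh(k·8) + B k cosh(k·8) = 0
    ⇒ B = −A tanh(k·8) = tanh(sqrt(5)·8).
Therefore the extremal is
    y(x) = −cosh(sqrt(5) x) + tanh(sqrt(5)·8) sinh(sqrt(5) x).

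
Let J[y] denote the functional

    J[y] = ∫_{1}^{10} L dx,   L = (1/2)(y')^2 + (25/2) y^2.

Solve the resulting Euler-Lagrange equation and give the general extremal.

The Lagrangian is L = (1/2)(y')^2 + (25/2) y^2.
∂L/∂y = 25y.
∂L/∂y' = y'.
The Euler-Lagrange equation d/dx(∂L/∂y') − ∂L/∂y = 0 becomes:
    y'' - 25 y = 0
General solution: y(x) = A e^(5x) + B e^(-5x), where A and B are arbitrary constants fixed by the endpoint conditions.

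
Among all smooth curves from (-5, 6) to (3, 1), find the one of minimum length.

Arc-length functional: J[y] = ∫ sqrt(1 + (y')^2) dx.
Lagrangian L = sqrt(1 + (y')^2) has no explicit y dependence, so ∂L/∂y = 0 and the Euler-Lagrange equation gives
    d/dx( y' / sqrt(1 + (y')^2) ) = 0  ⇒  y' / sqrt(1 + (y')^2) = const.
Hence y' is constant, so y(x) is affine.
Fitting the endpoints (-5, 6) and (3, 1):
    slope m = (1 − 6) / (3 − (-5)) = -5/8,
    intercept c = 6 − m·(-5) = 23/8.
Extremal: y(x) = (-5/8) x + 23/8.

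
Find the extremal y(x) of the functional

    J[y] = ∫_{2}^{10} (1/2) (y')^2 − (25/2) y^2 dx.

The Lagrangian is L = (1/2) (y')^2 − (25/2) y^2.
Compute ∂L/∂y = -25y, ∂L/∂y' = y'.
The Euler-Lagrange equation d/dx(∂L/∂y') − ∂L/∂y = 0 reduces to
    y'' + 25 y = 0.
Its general solution is
    y(x) = A sin(5x) + B cos(5x),
with A, B fixed by the endpoint conditions.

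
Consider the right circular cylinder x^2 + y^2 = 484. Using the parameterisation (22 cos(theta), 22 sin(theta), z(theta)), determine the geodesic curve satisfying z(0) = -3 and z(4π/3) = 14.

Parameterise the cylinder of radius R = 22 as
    r(θ) = (22 cos θ, 22 sin θ, z(θ)).
The arc-length element is
    ds = sqrt(484 + (dz/dθ)^2) dθ,
so the Lagrangian is L = sqrt(484 + z'^2).
L depends on z' only, not on z or θ, so ∂L/∂z = 0 and
    ∂L/∂z' = z' / sqrt(484 + z'^2).
The Euler-Lagrange equation gives
    d/dθ( z' / sqrt(484 + z'^2) ) = 0,
so z' is constant. Integrating once:
    z(θ) = a θ + b,
a helix on the cylinder (a straight line when the cylinder is unrolled). The constants a, b are determined by the endpoint conditions.
With endpoint conditions z(0) = -3 and z(4π/3) = 14: from z(0) = b we get b = -3, and a·4π/3 + -3 = 14 gives a = 51/(4π), so
    z(θ) = (51/(4π)) θ − 3.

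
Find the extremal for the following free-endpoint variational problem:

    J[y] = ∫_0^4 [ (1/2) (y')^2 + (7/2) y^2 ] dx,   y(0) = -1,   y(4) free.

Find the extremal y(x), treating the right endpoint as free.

The Lagrangian L = (1/2) (y')^2 + (7/2) y^2 gives
    ∂L/∂y = 7 y,   ∂L/∂y' = y'.
Euler-Lagrange: y'' − 7 y = 0.
With k = sqrt(7), the general solution is
    y(x) = A cosh(sqrt(7) x) + B sinh(sqrt(7) x).
Fixed left endpoint y(0) = -1 ⇒ A = -1.
The right endpoint x = 4 is free, so the natural (transversality) condition is ∂L/∂y' |_{x=4} = 0, i.e. y'(4) = 0.
Compute y'(x) = A k sinh(k x) + B k cosh(k x), so
    y'(4) = A k sinh(k·4) + B k cosh(k·4) = 0
    ⇒ B = −A tanh(k·4) = tanh(sqrt(7)·4).
Therefore the extremal is
    y(x) = −cosh(sqrt(7) x) + tanh(sqrt(7)·4) sinh(sqrt(7) x).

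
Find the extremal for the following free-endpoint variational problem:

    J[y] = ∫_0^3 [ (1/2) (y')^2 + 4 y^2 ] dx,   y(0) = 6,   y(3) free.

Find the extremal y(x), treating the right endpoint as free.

The Lagrangian L = (1/2) (y')^2 + 4 y^2 gives
    ∂L/∂y = 8 y,   ∂L/∂y' = y'.
Euler-Lagrange: y'' − 8 y = 0.
With k = sqrt(8), the general solution is
    y(x) = A cosh(sqrt(8) x) + B sinh(sqrt(8) x).
Fixed left endpoint y(0) = 6 ⇒ A = 6.
The right endpoint x = 3 is free, so the natural (transversality) condition is ∂L/∂y' |_{x=3} = 0, i.e. y'(3) = 0.
Compute y'(x) = A k sinh(k x) + B k cosh(k x), so
    y'(3) = A k sinh(k·3) + B k cosh(k·3) = 0
    ⇒ B = −A tanh(k·3) = − 6 tanh(sqrt(8)·3).
Therefore the extremal is
    y(x) = 6 cosh(sqrt(8) x) − 6 tanh(sqrt(8)·3) sinh(sqrt(8) x).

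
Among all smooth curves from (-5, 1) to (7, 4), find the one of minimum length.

Arc-length functional: J[y] = ∫ sqrt(1 + (y')^2) dx.
Lagrangian L = sqrt(1 + (y')^2) has no explicit y dependence, so ∂L/∂y = 0 and the Euler-Lagrange equation gives
    d/dx( y' / sqrt(1 + (y')^2) ) = 0  ⇒  y' / sqrt(1 + (y')^2) = const.
Hence y' is constant, so y(x) is affine.
Fitting the endpoints (-5, 1) and (7, 4):
    slope m = (4 − 1) / (7 − (-5)) = 1/4,
    intercept c = 1 − m·(-5) = 9/4.
Extremal: y(x) = (1/4) x + 9/4.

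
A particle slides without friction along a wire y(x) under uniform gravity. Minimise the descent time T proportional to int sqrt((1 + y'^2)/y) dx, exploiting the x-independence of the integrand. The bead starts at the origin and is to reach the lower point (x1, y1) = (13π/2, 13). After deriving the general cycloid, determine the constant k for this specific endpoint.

The Lagrangian L = sqrt((1 + y'^2) / y) has no explicit x dependence, so the Beltrami identity applies:
    L − y' ∂L/∂y' = C.
Compute ∂L/∂y' = y' / sqrt(y (1 + y'^2)).
Substitute:
    sqrt((1 + y'^2)/y) − y'·y' / sqrt(y (1 + y'^2))
    = (1 + y'^2) / sqrt(y (1 + y'^2)) − y'^2 / sqrt(y (1 + y'^2))
    = 1 / sqrt(y (1 + y'^2)) = C.
Squaring and rearranging gives the first integral
    y (1 + y'^2) = 1/C^2 =: k   (constant).
Solving this first-order ODE by the substitution
    y = (k/2)(1 − cos θ)
yields the cycloid parameterisation
    x(θ) = (k/2)(θ − sin θ),   y(θ) = (k/2)(1 − cos θ).
The constant k is fixed by the endpoint condition.
Now fit the given lower endpoint (x1, y1) = (13π/2, 13). At the bottom of the first arch (θ = π), the parametric equations give
    y(π) = (k/2)(1 − cos π) = k,
    x(π) = (k/2)(π − sin π) = kπ/2.
Matching y(π) = 13 gives k = 13, consistent with x(π) = 13π/2. Therefore the specific cycloid is
    x(θ) = (13/2)(θ − sin θ),   y(θ) = (13/2)(1 − cos θ).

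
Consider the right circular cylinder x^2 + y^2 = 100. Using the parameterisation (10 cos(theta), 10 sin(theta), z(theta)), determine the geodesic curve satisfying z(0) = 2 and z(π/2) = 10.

Parameterise the cylinder of radius R = 10 as
    r(θ) = (10 cos θ, 10 sin θ, z(θ)).
The arc-length element is
    ds = sqrt(100 + (dz/dθ)^2) dθ,
so the Lagrangian is L = sqrt(100 + z'^2).
L depends on z' only, not on z or θ, so ∂L/∂z = 0 and
    ∂L/∂z' = z' / sqrt(100 + z'^2).
The Euler-Lagrange equation gives
    d/dθ( z' / sqrt(100 + z'^2) ) = 0,
so z' is constant. Integrating once:
    z(θ) = a θ + b,
a helix on the cylinder (a straight line when the cylinder is unrolled). The constants a, b are determined by the endpoint conditions.
With endpoint conditions z(0) = 2 and z(π/2) = 10: from z(0) = b we get b = 2, and a·π/2 + 2 = 10 gives a = 16/π, so
    z(θ) = (16/π) θ + 2.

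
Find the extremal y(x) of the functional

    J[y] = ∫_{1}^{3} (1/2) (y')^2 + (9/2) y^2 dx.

The Lagrangian is L = (1/2) (y')^2 + (9/2) y^2.
Compute ∂L/∂y = 9y, ∂L/∂y' = y'.
The Euler-Lagrange equation d/dx(∂L/∂y') − ∂L/∂y = 0 reduces to
    y'' − 9 y = 0.
Its general solution is
    y(x) = A e^(3x) + B e^(−3x),
with A, B fixed by the endpoint conditions.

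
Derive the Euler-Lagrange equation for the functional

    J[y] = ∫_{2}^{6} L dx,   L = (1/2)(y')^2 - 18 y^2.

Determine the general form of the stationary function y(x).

The Lagrangian is L = (1/2)(y')^2 - 18 y^2.
∂L/∂y = -36y.
∂L/∂y' = y'.
The Euler-Lagrange equation d/dx(∂L/∂y') − ∂L/∂y = 0 becomes:
    y'' + 36 y = 0
General solution: y(x) = A sin(6x) + B cos(6x), where A and B are arbitrary constants fixed by the endpoint conditions.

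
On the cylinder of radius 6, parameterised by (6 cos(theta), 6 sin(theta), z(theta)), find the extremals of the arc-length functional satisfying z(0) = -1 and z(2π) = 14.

Parameterise the cylinder of radius R = 6 as
    r(θ) = (6 cos θ, 6 sin θ, z(θ)).
The arc-length element is
    ds = sqrt(36 + (dz/dθ)^2) dθ,
so the Lagrangian is L = sqrt(36 + z'^2).
L depends on z' only, not on z or θ, so ∂L/∂z = 0 and
    ∂L/∂z' = z' / sqrt(36 + z'^2).
The Euler-Lagrange equation gives
    d/dθ( z' / sqrt(36 + z'^2) ) = 0,
so z' is constant. Integrating once:
    z(θ) = a θ + b,
a helix on the cylinder (a straight line when the cylinder is unrolled). The constants a, b are determined by the endpoint conditions.
With endpoint conditions z(0) = -1 and z(2π) = 14: from z(0) = b we get b = -1, and a·2π + -1 = 14 gives a = 15/(2π), so
    z(θ) = (15/(2π)) θ − 1.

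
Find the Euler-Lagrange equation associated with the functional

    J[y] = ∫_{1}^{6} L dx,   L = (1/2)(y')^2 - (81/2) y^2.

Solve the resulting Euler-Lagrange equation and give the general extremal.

The Lagrangian is L = (1/2)(y')^2 - (81/2) y^2.
∂L/∂y = -81y.
∂L/∂y' = y'.
The Euler-Lagrange equation d/dx(∂L/∂y') − ∂L/∂y = 0 becomes:
    y'' + 81 y = 0
General solution: y(x) = A sin(9x) + B cos(9x), where A and B are arbitrary constants fixed by the endpoint conditions.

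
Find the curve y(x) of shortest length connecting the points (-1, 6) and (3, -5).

Arc-length functional: J[y] = ∫ sqrt(1 + (y')^2) dx.
Lagrangian L = sqrt(1 + (y')^2) has no explicit y dependence, so ∂L/∂y = 0 and the Euler-Lagrange equation gives
    d/dx( y' / sqrt(1 + (y')^2) ) = 0  ⇒  y' / sqrt(1 + (y')^2) = const.
Hence y' is constant, so y(x) is affine.
Fitting the endpoints (-1, 6) and (3, -5):
    slope m = ((-5) − 6) / (3 − (-1)) = -11/4,
    intercept c = 6 − m·(-1) = 13/4.
Extremal: y(x) = (-11/4) x + 13/4.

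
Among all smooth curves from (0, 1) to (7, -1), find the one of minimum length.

Arc-length functional: J[y] = ∫ sqrt(1 + (y')^2) dx.
Lagrangian L = sqrt(1 + (y')^2) has no explicit y dependence, so ∂L/∂y = 0 and the Euler-Lagrange equation gives
    d/dx( y' / sqrt(1 + (y')^2) ) = 0  ⇒  y' / sqrt(1 + (y')^2) = const.
Hence y' is constant, so y(x) is affine.
Fitting the endpoints (0, 1) and (7, -1):
    slope m = ((-1) − 1) / (7 − 0) = -2/7,
    intercept c = 1 − m·0 = 1.
Extremal: y(x) = (-2/7) x + 1.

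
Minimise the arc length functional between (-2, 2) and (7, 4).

Arc-length functional: J[y] = ∫ sqrt(1 + (y')^2) dx.
Lagrangian L = sqrt(1 + (y')^2) has no explicit y dependence, so ∂L/∂y = 0 and the Euler-Lagrange equation gives
    d/dx( y' / sqrt(1 + (y')^2) ) = 0  ⇒  y' / sqrt(1 + (y')^2) = const.
Hence y' is constant, so y(x) is affine.
Fitting the endpoints (-2, 2) and (7, 4):
    slope m = (4 − 2) / (7 − (-2)) = 2/9,
    intercept c = 2 − m·(-2) = 22/9.
Extremal: y(x) = (2/9) x + 22/9.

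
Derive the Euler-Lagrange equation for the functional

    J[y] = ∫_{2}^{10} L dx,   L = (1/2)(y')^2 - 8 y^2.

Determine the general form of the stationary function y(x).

The Lagrangian is L = (1/2)(y')^2 - 8 y^2.
∂L/∂y = -16y.
∂L/∂y' = y'.
The Euler-Lagrange equation d/dx(∂L/∂y') − ∂L/∂y = 0 becomes:
    y'' + 16 y = 0
General solution: y(x) = A sin(4x) + B cos(4x), where A and B are arbitrary constants fixed by the endpoint conditions.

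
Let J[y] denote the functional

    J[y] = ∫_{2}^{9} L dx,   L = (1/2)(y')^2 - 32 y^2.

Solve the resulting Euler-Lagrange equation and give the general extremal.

The Lagrangian is L = (1/2)(y')^2 - 32 y^2.
∂L/∂y = -64y.
∂L/∂y' = y'.
The Euler-Lagrange equation d/dx(∂L/∂y') − ∂L/∂y = 0 becomes:
    y'' + 64 y = 0
General solution: y(x) = A sin(8x) + B cos(8x), where A and B are arbitrary constants fixed by the endpoint conditions.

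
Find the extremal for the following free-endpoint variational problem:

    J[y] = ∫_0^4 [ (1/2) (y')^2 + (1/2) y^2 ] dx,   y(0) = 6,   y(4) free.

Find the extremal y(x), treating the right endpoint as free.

The Lagrangian L = (1/2) (y')^2 + (1/2) y^2 gives
    ∂L/∂y = 1 y,   ∂L/∂y' = y'.
Euler-Lagrange: y'' − y = 0.
With k = 1, the general solution is
    y(x) = A cosh(x) + B sinh(x).
Fixed left endpoint y(0) = 6 ⇒ A = 6.
The right endpoint x = 4 is free, so the natural (transversality) condition is ∂L/∂y' |_{x=4} = 0, i.e. y'(4) = 0.
Compute y'(x) = A k sinh(k x) + B k cosh(k x), so
    y'(4) = A k sinh(k·4) + B k cosh(k·4) = 0
    ⇒ B = −A tanh(k·4) = − 6 tanh(1·4).
Therefore the extremal is
    y(x) = 6 cosh(1 x) − 6 tanh(1·4) sinh(1 x).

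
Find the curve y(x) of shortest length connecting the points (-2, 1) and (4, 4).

Arc-length functional: J[y] = ∫ sqrt(1 + (y')^2) dx.
Lagrangian L = sqrt(1 + (y')^2) has no explicit y dependence, so ∂L/∂y = 0 and the Euler-Lagrange equation gives
    d/dx( y' / sqrt(1 + (y')^2) ) = 0  ⇒  y' / sqrt(1 + (y')^2) = const.
Hence y' is constant, so y(x) is affine.
Fitting the endpoints (-2, 1) and (4, 4):
    slope m = (4 − 1) / (4 − (-2)) = 1/2,
    intercept c = 1 − m·(-2) = 2.
Extremal: y(x) = (1/2) x + 2.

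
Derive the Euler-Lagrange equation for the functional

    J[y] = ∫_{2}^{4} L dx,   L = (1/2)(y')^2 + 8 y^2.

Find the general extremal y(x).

The Lagrangian is L = (1/2)(y')^2 + 8 y^2.
∂L/∂y = 16y.
∂L/∂y' = y'.
The Euler-Lagrange equation d/dx(∂L/∂y') − ∂L/∂y = 0 becomes:
    y'' - 16 y = 0
General solution: y(x) = A e^(4x) + B e^(-4x), where A and B are arbitrary constants fixed by the endpoint conditions.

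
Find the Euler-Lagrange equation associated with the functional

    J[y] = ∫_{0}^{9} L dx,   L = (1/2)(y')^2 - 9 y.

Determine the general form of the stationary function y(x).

The Lagrangian is L = (1/2)(y')^2 - 9 y.
∂L/∂y = -9.
∂L/∂y' = y'.
The Euler-Lagrange equation d/dx(∂L/∂y') − ∂L/∂y = 0 becomes:
    y'' + 9 = 0
General solution: y(x) = -(9/2) x^2 + A x + B, where A and B are arbitrary constants fixed by the endpoint conditions.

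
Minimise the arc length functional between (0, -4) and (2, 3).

Arc-length functional: J[y] = ∫ sqrt(1 + (y')^2) dx.
Lagrangian L = sqrt(1 + (y')^2) has no explicit y dependence, so ∂L/∂y = 0 and the Euler-Lagrange equation gives
    d/dx( y' / sqrt(1 + (y')^2) ) = 0  ⇒  y' / sqrt(1 + (y')^2) = const.
Hence y' is constant, so y(x) is affine.
Fitting the endpoints (0, -4) and (2, 3):
    slope m = (3 − (-4)) / (2 − 0) = 7/2,
    intercept c = (-4) − m·0 = -4.
Extremal: y(x) = (7/2) x - 4.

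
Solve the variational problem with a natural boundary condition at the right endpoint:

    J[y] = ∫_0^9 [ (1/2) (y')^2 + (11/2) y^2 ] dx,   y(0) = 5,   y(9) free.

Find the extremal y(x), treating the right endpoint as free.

The Lagrangian L = (1/2) (y')^2 + (11/2) y^2 gives
    ∂L/∂y = 11 y,   ∂L/∂y' = y'.
Euler-Lagrange: y'' − 11 y = 0.
With k = sqrt(11), the general solution is
    y(x) = A cosh(sqrt(11) x) + B sinh(sqrt(11) x).
Fixed left endpoint y(0) = 5 ⇒ A = 5.
The right endpoint x = 9 is free, so the natural (transversality) condition is ∂L/∂y' |_{x=9} = 0, i.e. y'(9) = 0.
Compute y'(x) = A k sinh(k x) + B k cosh(k x), so
    y'(9) = A k sinh(k·9) + B k cosh(k·9) = 0
    ⇒ B = −A tanh(k·9) = − 5 tanh(sqrt(11)·9).
Therefore the extremal is
    y(x) = 5 cosh(sqrt(11) x) − 5 tanh(sqrt(11)·9) sinh(sqrt(11) x).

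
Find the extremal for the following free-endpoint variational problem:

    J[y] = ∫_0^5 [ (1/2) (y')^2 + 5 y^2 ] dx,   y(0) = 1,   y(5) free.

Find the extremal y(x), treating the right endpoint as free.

The Lagrangian L = (1/2) (y')^2 + 5 y^2 gives
    ∂L/∂y = 10 y,   ∂L/∂y' = y'.
Euler-Lagrange: y'' − 10 y = 0.
With k = sqrt(10), the general solution is
    y(x) = A cosh(sqrt(10) x) + B sinh(sqrt(10) x).
Fixed left endpoint y(0) = 1 ⇒ A = 1.
The right endpoint x = 5 is free, so the natural (transversality) condition is ∂L/∂y' |_{x=5} = 0, i.e. y'(5) = 0.
Compute y'(x) = A k sinh(k x) + B k cosh(k x), so
    y'(5) = A k sinh(k·5) + B k cosh(k·5) = 0
    ⇒ B = −A tanh(k·5) = − tanh(sqrt(10)·5).
Therefore the extremal is
    y(x) = cosh(sqrt(10) x) − tanh(sqrt(10)·5) sinh(sqrt(10) x).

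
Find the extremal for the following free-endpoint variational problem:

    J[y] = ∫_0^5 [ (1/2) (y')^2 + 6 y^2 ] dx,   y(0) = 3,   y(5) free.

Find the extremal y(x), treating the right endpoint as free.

The Lagrangian L = (1/2) (y')^2 + 6 y^2 gives
    ∂L/∂y = 12 y,   ∂L/∂y' = y'.
Euler-Lagrange: y'' − 12 y = 0.
With k = sqrt(12), the general solution is
    y(x) = A cosh(sqrt(12) x) + B sinh(sqrt(12) x).
Fixed left endpoint y(0) = 3 ⇒ A = 3.
The right endpoint x = 5 is free, so the natural (transversality) condition is ∂L/∂y' |_{x=5} = 0, i.e. y'(5) = 0.
Compute y'(x) = A k sinh(k x) + B k cosh(k x), so
    y'(5) = A k sinh(k·5) + B k cosh(k·5) = 0
    ⇒ B = −A tanh(k·5) = − 3 tanh(sqrt(12)·5).
Therefore the extremal is
    y(x) = 3 cosh(sqrt(12) x) − 3 tanh(sqrt(12)·5) sinh(sqrt(12) x).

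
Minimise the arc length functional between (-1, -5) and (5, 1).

Arc-length functional: J[y] = ∫ sqrt(1 + (y')^2) dx.
Lagrangian L = sqrt(1 + (y')^2) has no explicit y dependence, so ∂L/∂y = 0 and the Euler-Lagrange equation gives
    d/dx( y' / sqrt(1 + (y')^2) ) = 0  ⇒  y' / sqrt(1 + (y')^2) = const.
Hence y' is constant, so y(x) is affine.
Fitting the endpoints (-1, -5) and (5, 1):
    slope m = (1 − (-5)) / (5 − (-1)) = 1,
    intercept c = (-5) − m·(-1) = -4.
Extremal: y(x) = x - 4.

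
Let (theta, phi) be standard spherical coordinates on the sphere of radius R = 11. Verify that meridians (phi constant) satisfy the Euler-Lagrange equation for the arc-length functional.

On the sphere of radius R = 11 with spherical coordinates (θ, φ), the induced metric is
    ds^2 = 121(dθ^2 + sin^2(θ) dφ^2).
Using θ as the parameter, the arc-length functional becomes
    J[φ] = ∫ 11 sqrt(1 + sin^2(θ) (dφ/dθ)^2) dθ.
So L = 11 sqrt(1 + sin^2(θ) φ'^2). Compute
    ∂L/∂φ = 0  (L has no explicit φ dependence),
    ∂L/∂φ' = 11 sin^2(θ) φ' / sqrt(1 + sin^2(θ) φ'^2).
For the candidate φ(θ) = c (constant), φ' = 0, so ∂L/∂φ' evaluated along the candidate vanishes, and ∂L/∂φ is identically zero. Hence
    d/dθ(∂L/∂φ') − ∂L/∂φ = 0
is satisfied. Therefore meridians φ = const are extremals of arc length — they are geodesics on the sphere.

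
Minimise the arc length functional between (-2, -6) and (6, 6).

Arc-length functional: J[y] = ∫ sqrt(1 + (y')^2) dx.
Lagrangian L = sqrt(1 + (y')^2) has no explicit y dependence, so ∂L/∂y = 0 and the Euler-Lagrange equation gives
    d/dx( y' / sqrt(1 + (y')^2) ) = 0  ⇒  y' / sqrt(1 + (y')^2) = const.
Hence y' is constant, so y(x) is affine.
Fitting the endpoints (-2, -6) and (6, 6):
    slope m = (6 − (-6)) / (6 − (-2)) = 3/2,
    intercept c = (-6) − m·(-2) = -3.
Extremal: y(x) = (3/2) x - 3.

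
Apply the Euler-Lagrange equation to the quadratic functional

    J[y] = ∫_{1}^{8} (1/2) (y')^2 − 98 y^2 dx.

The Lagrangian is L = (1/2) (y')^2 − 98 y^2.
Compute ∂L/∂y = -196y, ∂L/∂y' = y'.
The Euler-Lagrange equation d/dx(∂L/∂y') − ∂L/∂y = 0 reduces to
    y'' + 196 y = 0.
Its general solution is
    y(x) = A sin(14x) + B cos(14x),
with A, B fixed by the endpoint conditions.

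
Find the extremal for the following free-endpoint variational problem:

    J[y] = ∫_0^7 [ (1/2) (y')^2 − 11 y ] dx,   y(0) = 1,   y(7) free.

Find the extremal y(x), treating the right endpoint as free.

The Lagrangian L = (1/2) (y')^2 − 11 y gives
    ∂L/∂y = −11,   ∂L/∂y' = y'.
Euler-Lagrange: d/dx(y') − (−11) = 0, i.e. y'' + 11 = 0, so
    y(x) = −(11/2) x^2 + C1 x + C2.
Fixed left endpoint y(0) = 1 ⇒ C2 = 1.
The right endpoint x = 7 is free, so the natural (transversality) condition is ∂L/∂y' |_{x=7} = 0, i.e. y'(7) = 0.
Compute y'(x) = −11 x + C1, so y'(7) = −77 + C1 = 0 ⇒ C1 = 77.
Therefore the extremal is
    y(x) = −(11/2) x^2 + 77 x + 1.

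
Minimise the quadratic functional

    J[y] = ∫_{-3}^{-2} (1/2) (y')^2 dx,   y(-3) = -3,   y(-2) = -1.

The Lagrangian is L = (1/2) (y')^2.
Compute ∂L/∂y = 0, ∂L/∂y' = y'.
The Euler-Lagrange equation d/dx(∂L/∂y') − ∂L/∂y = 0 reduces to
    y'' = 0.
Its general solution is
    y(x) = A x + B,
with A, B fixed by the endpoint conditions.
Applying the endpoint conditions y(-3) = -3 and y(-2) = -1: solve A·-3 + B = -3 and A·-2 + B = -1. Subtracting gives A(-2 − -3) = -1 − -3, so A = 2, and B = -3 − A·-3 = 3. Therefore
    y(x) = 2 x + 3.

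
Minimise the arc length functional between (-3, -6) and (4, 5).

Arc-length functional: J[y] = ∫ sqrt(1 + (y')^2) dx.
Lagrangian L = sqrt(1 + (y')^2) has no explicit y dependence, so ∂L/∂y = 0 and the Euler-Lagrange equation gives
    d/dx( y' / sqrt(1 + (y')^2) ) = 0  ⇒  y' / sqrt(1 + (y')^2) = const.
Hence y' is constant, so y(x) is affine.
Fitting the endpoints (-3, -6) and (4, 5):
    slope m = (5 − (-6)) / (4 − (-3)) = 11/7,
    intercept c = (-6) − m·(-3) = -9/7.
Extremal: y(x) = (11/7) x - 9/7.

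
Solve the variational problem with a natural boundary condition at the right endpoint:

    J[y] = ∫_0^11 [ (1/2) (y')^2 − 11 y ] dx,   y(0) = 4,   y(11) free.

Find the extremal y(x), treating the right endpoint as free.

The Lagrangian L = (1/2) (y')^2 − 11 y gives
    ∂L/∂y = −11,   ∂L/∂y' = y'.
Euler-Lagrange: d/dx(y') − (−11) = 0, i.e. y'' + 11 = 0, so
    y(x) = −(11/2) x^2 + C1 x + C2.
Fixed left endpoint y(0) = 4 ⇒ C2 = 4.
The right endpoint x = 11 is free, so the natural (transversality) condition is ∂L/∂y' |_{x=11} = 0, i.e. y'(11) = 0.
Compute y'(x) = −11 x + C1, so y'(11) = −121 + C1 = 0 ⇒ C1 = 121.
Therefore the extremal is
    y(x) = −(11/2) x^2 + 121 x + 4.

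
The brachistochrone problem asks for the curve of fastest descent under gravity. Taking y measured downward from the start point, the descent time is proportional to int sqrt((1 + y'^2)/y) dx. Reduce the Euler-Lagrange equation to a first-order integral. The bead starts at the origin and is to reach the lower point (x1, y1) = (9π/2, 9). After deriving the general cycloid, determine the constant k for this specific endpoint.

The Lagrangian L = sqrt((1 + y'^2) / y) has no explicit x dependence, so the Beltrami identity applies:
    L − y' ∂L/∂y' = C.
Compute ∂L/∂y' = y' / sqrt(y (1 + y'^2)).
Substitute:
    sqrt((1 + y'^2)/y) − y'·y' / sqrt(y (1 + y'^2))
    = (1 + y'^2) / sqrt(y (1 + y'^2)) − y'^2 / sqrt(y (1 + y'^2))
    = 1 / sqrt(y (1 + y'^2)) = C.
Squaring and rearranging gives the first integral
    y (1 + y'^2) = 1/C^2 =: k   (constant).
Solving this first-order ODE by the substitution
    y = (k/2)(1 − cos θ)
yields the cycloid parameterisation
    x(θ) = (k/2)(θ − sin θ),   y(θ) = (k/2)(1 − cos θ).
The constant k is fixed by the endpoint condition.
Now fit the given lower endpoint (x1, y1) = (9π/2, 9). At the bottom of the first arch (θ = π), the parametric equations give
    y(π) = (k/2)(1 − cos π) = k,
    x(π) = (k/2)(π − sin π) = kπ/2.
Matching y(π) = 9 gives k = 9, consistent with x(π) = 9π/2. Therefore the specific cycloid is
    x(θ) = (9/2)(θ − sin θ),   y(θ) = (9/2)(1 − cos θ).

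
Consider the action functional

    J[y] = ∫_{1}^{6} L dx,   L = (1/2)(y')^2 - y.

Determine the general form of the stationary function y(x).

The Lagrangian is L = (1/2)(y')^2 - y.
∂L/∂y = -1.
∂L/∂y' = y'.
The Euler-Lagrange equation d/dx(∂L/∂y') − ∂L/∂y = 0 becomes:
    y'' + 1 = 0
General solution: y(x) = -x^2/2 + A x + B, where A and B are arbitrary constants fixed by the endpoint conditions.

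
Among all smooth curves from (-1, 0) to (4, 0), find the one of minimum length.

Arc-length functional: J[y] = ∫ sqrt(1 + (y')^2) dx.
Lagrangian L = sqrt(1 + (y')^2) has no explicit y dependence, so ∂L/∂y = 0 and the Euler-Lagrange equation gives
    d/dx( y' / sqrt(1 + (y')^2) ) = 0  ⇒  y' / sqrt(1 + (y')^2) = const.
Hence y' is constant, so y(x) is affine.
Fitting the endpoints (-1, 0) and (4, 0):
    slope m = (0 − 0) / (4 − (-1)) = 0,
    intercept c = 0 − m·(-1) = 0.
Extremal: y(x) = 0.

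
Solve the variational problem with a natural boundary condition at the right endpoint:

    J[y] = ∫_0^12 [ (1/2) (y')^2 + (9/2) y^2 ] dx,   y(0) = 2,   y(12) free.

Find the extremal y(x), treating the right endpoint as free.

The Lagrangian L = (1/2) (y')^2 + (9/2) y^2 gives
    ∂L/∂y = 9 y,   ∂L/∂y' = y'.
Euler-Lagrange: y'' − 9 y = 0.
With k = 3, the general solution is
    y(x) = A cosh(3 x) + B sinh(3 x).
Fixed left endpoint y(0) = 2 ⇒ A = 2.
The right endpoint x = 12 is free, so the natural (transversality) condition is ∂L/∂y' |_{x=12} = 0, i.e. y'(12) = 0.
Compute y'(x) = A k sinh(k x) + B k cosh(k x), so
    y'(12) = A k sinh(k·12) + B k cosh(k·12) = 0
    ⇒ B = −A tanh(k·12) = − 2 tanh(3·12).
Therefore the extremal is
    y(x) = 2 cosh(3 x) − 2 tanh(3·12) sinh(3 x).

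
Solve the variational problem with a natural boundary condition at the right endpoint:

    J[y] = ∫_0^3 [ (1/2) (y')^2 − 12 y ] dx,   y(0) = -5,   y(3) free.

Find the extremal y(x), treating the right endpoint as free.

The Lagrangian L = (1/2) (y')^2 − 12 y gives
    ∂L/∂y = −12,   ∂L/∂y' = y'.
Euler-Lagrange: d/dx(y') − (−12) = 0, i.e. y'' + 12 = 0, so
    y(x) = −(12/2) x^2 + C1 x + C2.
Fixed left endpoint y(0) = -5 ⇒ C2 = -5.
The right endpoint x = 3 is free, so the natural (transversality) condition is ∂L/∂y' |_{x=3} = 0, i.e. y'(3) = 0.
Compute y'(x) = −12 x + C1, so y'(3) = −36 + C1 = 0 ⇒ C1 = 36.
Therefore the extremal is
    y(x) = −6 x^2 + 36 x − 5.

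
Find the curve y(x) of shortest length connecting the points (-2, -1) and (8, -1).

Arc-length functional: J[y] = ∫ sqrt(1 + (y')^2) dx.
Lagrangian L = sqrt(1 + (y')^2) has no explicit y dependence, so ∂L/∂y = 0 and the Euler-Lagrange equation gives
    d/dx( y' / sqrt(1 + (y')^2) ) = 0  ⇒  y' / sqrt(1 + (y')^2) = const.
Hence y' is constant, so y(x) is affine.
Fitting the endpoints (-2, -1) and (8, -1):
    slope m = ((-1) − (-1)) / (8 − (-2)) = 0,
    intercept c = (-1) − m·(-2) = -1.
Extremal: y(x) = -1.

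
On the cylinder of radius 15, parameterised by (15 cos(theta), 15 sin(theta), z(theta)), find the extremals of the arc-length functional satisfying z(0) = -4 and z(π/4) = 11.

Parameterise the cylinder of radius R = 15 as
    r(θ) = (15 cos θ, 15 sin θ, z(θ)).
The arc-length element is
    ds = sqrt(225 + (dz/dθ)^2) dθ,
so the Lagrangian is L = sqrt(225 + z'^2).
L depends on z' only, not on z or θ, so ∂L/∂z = 0 and
    ∂L/∂z' = z' / sqrt(225 + z'^2).
The Euler-Lagrange equation gives
    d/dθ( z' / sqrt(225 + z'^2) ) = 0,
so z' is constant. Integrating once:
    z(θ) = a θ + b,
a helix on the cylinder (a straight line when the cylinder is unrolled). The constants a, b are determined by the endpoint conditions.
With endpoint conditions z(0) = -4 and z(π/4) = 11: from z(0) = b we get b = -4, and a·π/4 + -4 = 11 gives a = 60/π, so
    z(θ) = (60/π) θ − 4.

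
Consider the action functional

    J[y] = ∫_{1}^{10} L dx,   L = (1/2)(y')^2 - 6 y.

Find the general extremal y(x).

The Lagrangian is L = (1/2)(y')^2 - 6 y.
∂L/∂y = -6.
∂L/∂y' = y'.
The Euler-Lagrange equation d/dx(∂L/∂y') − ∂L/∂y = 0 becomes:
    y'' + 6 = 0
General solution: y(x) = -3 x^2 + A x + B, where A and B are arbitrary constants fixed by the endpoint conditions.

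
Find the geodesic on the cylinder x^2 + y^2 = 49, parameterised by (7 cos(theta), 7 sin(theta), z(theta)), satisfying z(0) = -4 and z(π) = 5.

Parameterise the cylinder of radius R = 7 as
    r(θ) = (7 cos θ, 7 sin θ, z(θ)).
The arc-length element is
    ds = sqrt(49 + (dz/dθ)^2) dθ,
so the Lagrangian is L = sqrt(49 + z'^2).
L depends on z' only, not on z or θ, so ∂L/∂z = 0 and
    ∂L/∂z' = z' / sqrt(49 + z'^2).
The Euler-Lagrange equation gives
    d/dθ( z' / sqrt(49 + z'^2) ) = 0,
so z' is constant. Integrating once:
    z(θ) = a θ + b,
a helix on the cylinder (a straight line when the cylinder is unrolled). The constants a, b are determined by the endpoint conditions.
With endpoint conditions z(0) = -4 and z(π) = 5: from z(0) = b we get b = -4, and a·π + -4 = 5 gives a = 9/π, so
    z(θ) = (9/π) θ − 4.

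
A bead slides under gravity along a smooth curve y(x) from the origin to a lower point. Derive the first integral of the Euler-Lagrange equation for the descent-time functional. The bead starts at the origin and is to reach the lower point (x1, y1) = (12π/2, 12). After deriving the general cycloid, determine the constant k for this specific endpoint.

The Lagrangian L = sqrt((1 + y'^2) / y) has no explicit x dependence, so the Beltrami identity applies:
    L − y' ∂L/∂y' = C.
Compute ∂L/∂y' = y' / sqrt(y (1 + y'^2)).
Substitute:
    sqrt((1 + y'^2)/y) − y'·y' / sqrt(y (1 + y'^2))
    = (1 + y'^2) / sqrt(y (1 + y'^2)) − y'^2 / sqrt(y (1 + y'^2))
    = 1 / sqrt(y (1 + y'^2)) = C.
Squaring and rearranging gives the first integral
    y (1 + y'^2) = 1/C^2 =: k   (constant).
Solving this first-order ODE by the substitution
    y = (k/2)(1 − cos θ)
yields the cycloid parameterisation
    x(θ) = (k/2)(θ − sin θ),   y(θ) = (k/2)(1 − cos θ).
The constant k is fixed by the endpoint condition.
Now fit the given lower endpoint (x1, y1) = (12π/2, 12). At the bottom of the first arch (θ = π), the parametric equations give
    y(π) = (k/2)(1 − cos π) = k,
    x(π) = (k/2)(π − sin π) = kπ/2.
Matching y(π) = 12 gives k = 12, consistent with x(π) = 12π/2. Therefore the specific cycloid is
    x(θ) = (12/2)(θ − sin θ),   y(θ) = (12/2)(1 − cos θ).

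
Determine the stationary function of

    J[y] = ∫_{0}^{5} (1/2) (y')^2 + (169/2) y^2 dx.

The Lagrangian is L = (1/2) (y')^2 + (169/2) y^2.
Compute ∂L/∂y = 169y, ∂L/∂y' = y'.
The Euler-Lagrange equation d/dx(∂L/∂y') − ∂L/∂y = 0 reduces to
    y'' − 169 y = 0.
Its general solution is
    y(x) = A e^(13x) + B e^(−13x),
with A, B fixed by the endpoint conditions.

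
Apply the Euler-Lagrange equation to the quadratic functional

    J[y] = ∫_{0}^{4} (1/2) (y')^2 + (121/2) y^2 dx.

The Lagrangian is L = (1/2) (y')^2 + (121/2) y^2.
Compute ∂L/∂y = 121y, ∂L/∂y' = y'.
The Euler-Lagrange equation d/dx(∂L/∂y') − ∂L/∂y = 0 reduces to
    y'' − 121 y = 0.
Its general solution is
    y(x) = A e^(11x) + B e^(−11x),
with A, B fixed by the endpoint conditions.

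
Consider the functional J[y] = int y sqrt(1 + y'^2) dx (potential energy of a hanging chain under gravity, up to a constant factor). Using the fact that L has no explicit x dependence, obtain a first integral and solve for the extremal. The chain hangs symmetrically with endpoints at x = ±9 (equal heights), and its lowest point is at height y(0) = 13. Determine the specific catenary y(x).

The Lagrangian L(y, y') = y sqrt(1 + y'^2) has no explicit x dependence, so the Beltrami identity applies:
    L − y' ∂L/∂y' = C.
Compute ∂L/∂y' = y · y' / sqrt(1 + y'^2). Then
    L − y' ∂L/∂y'
    = y sqrt(1 + y'^2) − y · y'^2 / sqrt(1 + y'^2)
    = y (1 + y'^2 − y'^2) / sqrt(1 + y'^2)
    = y / sqrt(1 + y'^2) = C.
Squaring gives y^2 = C^2 (1 + y'^2), i.e.
    y'^2 = y^2 / C^2 − 1.
Separating variables,
    dy / sqrt(y^2 − C^2) = dx / C,
and integrating gives arccosh(y / C) = (x − a)/C, so
    y(x) = C cosh((x − a)/C),
the catenary. The constants C and a are fixed by the two endpoint conditions (and, for the hanging-chain problem, the length constraint selects C).
Now fit the given data. The endpoints x = ±9 are symmetric at equal height, so the catenary is even about its minimum: a = 0 and y(x) = C cosh(x/C). The lowest point is y(0) = C cosh(0) = C, and we are told y(0) = 13, so C = 13. Therefore
    y(x) = 13 cosh(x/13),
and at the endpoints
    y(±9) = 13 cosh(9/13).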